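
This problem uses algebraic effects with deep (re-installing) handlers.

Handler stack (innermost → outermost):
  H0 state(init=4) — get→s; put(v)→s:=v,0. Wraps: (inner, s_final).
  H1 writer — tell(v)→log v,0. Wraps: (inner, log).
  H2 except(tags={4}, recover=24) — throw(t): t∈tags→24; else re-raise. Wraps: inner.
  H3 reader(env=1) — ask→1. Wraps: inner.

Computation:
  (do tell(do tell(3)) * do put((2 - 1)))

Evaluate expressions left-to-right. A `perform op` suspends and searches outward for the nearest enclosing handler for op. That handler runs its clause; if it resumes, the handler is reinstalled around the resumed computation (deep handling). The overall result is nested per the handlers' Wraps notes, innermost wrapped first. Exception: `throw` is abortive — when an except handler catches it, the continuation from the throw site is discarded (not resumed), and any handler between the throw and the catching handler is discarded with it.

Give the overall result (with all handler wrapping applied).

Answer: ((0, 1), (3, 0))

Working:
tell(3) @ H1 ⇒ log+=3
tell(0) @ H1 ⇒ log+=0
put(1) @ H0 ⇒ s:=1
H0 returns (0, 1)
H1 returns ((0, 1), (3, 0))
H2 returns ((0, 1), (3, 0))
H3 returns ((0, 1), (3, 0))
= ((0, 1), (3, 0))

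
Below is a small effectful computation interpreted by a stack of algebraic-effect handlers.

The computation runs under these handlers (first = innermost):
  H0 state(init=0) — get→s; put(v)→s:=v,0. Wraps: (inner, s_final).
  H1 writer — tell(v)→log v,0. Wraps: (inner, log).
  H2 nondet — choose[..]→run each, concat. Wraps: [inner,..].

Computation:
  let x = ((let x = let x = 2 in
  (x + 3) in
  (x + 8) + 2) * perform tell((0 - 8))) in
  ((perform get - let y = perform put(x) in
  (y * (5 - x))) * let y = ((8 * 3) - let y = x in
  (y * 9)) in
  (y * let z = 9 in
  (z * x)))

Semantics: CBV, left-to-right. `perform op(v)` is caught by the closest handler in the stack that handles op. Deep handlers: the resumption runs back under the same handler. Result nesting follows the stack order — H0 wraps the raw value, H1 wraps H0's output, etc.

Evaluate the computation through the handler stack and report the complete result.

Working:
tell(-8) @ H1 ⇒ log+=-8
get @ H0 ⇒ 0
put(0) @ H0 ⇒ s:=0
H0 returns (0, 0)
H1 returns ((0, 0), (-8))
H2 returns [((0, 0), (-8))]
= [((0, 0), (-8))]

Answer: [((0, 0), (-8))]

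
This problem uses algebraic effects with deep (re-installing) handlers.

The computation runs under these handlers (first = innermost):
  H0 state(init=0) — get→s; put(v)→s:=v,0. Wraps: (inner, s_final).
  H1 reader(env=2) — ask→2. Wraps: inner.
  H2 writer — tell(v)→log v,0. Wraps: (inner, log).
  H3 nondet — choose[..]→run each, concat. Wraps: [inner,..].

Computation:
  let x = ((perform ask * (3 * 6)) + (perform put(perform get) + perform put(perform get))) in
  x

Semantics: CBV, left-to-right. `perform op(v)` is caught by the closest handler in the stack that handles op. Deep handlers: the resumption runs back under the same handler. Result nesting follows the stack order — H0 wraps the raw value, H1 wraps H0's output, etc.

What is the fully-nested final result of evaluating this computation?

Answer: [((36, 0), ())]

Evaluation trace:
ask @ H1 ⇒ 2
get @ H0 ⇒ 0
put(0) @ H0 ⇒ s:=0
get @ H0 ⇒ 0
put(0) @ H0 ⇒ s:=0
H0 returns (36, 0)
H1 returns (36, 0)
H2 returns ((36, 0), ())
H3 returns [((36, 0), ())]
= [((36, 0), ())]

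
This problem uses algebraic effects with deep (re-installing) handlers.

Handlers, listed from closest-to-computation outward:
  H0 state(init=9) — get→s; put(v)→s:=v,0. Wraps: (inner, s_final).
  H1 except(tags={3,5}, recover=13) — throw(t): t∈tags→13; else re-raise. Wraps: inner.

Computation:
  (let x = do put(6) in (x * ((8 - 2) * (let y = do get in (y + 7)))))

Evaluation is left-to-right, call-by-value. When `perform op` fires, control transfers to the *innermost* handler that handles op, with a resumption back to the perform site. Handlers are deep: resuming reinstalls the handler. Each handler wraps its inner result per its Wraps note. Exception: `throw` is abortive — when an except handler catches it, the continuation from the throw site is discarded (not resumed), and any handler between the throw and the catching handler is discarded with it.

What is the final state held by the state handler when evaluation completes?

Working:
put(6) @ H0 ⇒ s:=6
get @ H0 ⇒ 6
H0 returns (0, 6)
H1 returns (0, 6)
= (0, 6)

Answer: 6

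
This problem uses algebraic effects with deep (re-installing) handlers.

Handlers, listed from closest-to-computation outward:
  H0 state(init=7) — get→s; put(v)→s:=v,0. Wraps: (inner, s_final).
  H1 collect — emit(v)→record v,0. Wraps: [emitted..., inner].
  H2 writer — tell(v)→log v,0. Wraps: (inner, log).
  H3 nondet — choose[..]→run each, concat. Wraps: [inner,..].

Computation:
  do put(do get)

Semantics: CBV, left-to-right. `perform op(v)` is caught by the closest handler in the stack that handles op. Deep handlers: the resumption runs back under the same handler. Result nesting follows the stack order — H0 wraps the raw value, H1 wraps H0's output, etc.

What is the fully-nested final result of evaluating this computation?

Working:
get @ H0 ⇒ 7
put(7) @ H0 ⇒ s:=7
H0 returns (0, 7)
H1 returns [(0, 7)]
H2 returns ([(0, 7)], ())
H3 returns [([(0, 7)], ())]
= [([(0, 7)], ())]

Answer: [([(0, 7)], ())]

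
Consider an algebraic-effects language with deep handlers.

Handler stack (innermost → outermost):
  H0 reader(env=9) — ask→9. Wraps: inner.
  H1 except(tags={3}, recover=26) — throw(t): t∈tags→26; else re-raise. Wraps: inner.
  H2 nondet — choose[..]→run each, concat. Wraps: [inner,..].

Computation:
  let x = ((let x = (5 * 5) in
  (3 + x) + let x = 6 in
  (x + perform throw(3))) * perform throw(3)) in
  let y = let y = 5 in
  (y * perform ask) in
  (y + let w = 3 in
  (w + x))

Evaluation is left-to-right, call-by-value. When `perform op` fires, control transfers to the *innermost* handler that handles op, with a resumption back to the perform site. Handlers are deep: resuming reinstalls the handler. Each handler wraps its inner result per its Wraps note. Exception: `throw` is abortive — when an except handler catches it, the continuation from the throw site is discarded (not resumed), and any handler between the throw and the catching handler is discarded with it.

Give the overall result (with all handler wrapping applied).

Answer: [26]

Evaluation trace:
throw(3) @ H1 caught ⇒ 26
H2 returns [26]
= [26]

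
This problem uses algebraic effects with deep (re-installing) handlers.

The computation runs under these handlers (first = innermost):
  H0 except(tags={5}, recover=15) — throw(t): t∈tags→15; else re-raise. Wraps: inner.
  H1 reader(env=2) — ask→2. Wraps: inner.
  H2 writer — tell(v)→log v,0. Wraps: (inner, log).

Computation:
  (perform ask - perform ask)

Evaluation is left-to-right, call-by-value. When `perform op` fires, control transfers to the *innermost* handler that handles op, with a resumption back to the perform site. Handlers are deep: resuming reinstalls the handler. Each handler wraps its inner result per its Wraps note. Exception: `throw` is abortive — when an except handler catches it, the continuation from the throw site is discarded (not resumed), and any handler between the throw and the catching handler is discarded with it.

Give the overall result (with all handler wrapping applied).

Evaluation trace:
ask @ H1 ⇒ 2
ask @ H1 ⇒ 2
H0 returns 0
H1 returns 0
H2 returns (0, ())
= (0, ())

Answer: (0, ())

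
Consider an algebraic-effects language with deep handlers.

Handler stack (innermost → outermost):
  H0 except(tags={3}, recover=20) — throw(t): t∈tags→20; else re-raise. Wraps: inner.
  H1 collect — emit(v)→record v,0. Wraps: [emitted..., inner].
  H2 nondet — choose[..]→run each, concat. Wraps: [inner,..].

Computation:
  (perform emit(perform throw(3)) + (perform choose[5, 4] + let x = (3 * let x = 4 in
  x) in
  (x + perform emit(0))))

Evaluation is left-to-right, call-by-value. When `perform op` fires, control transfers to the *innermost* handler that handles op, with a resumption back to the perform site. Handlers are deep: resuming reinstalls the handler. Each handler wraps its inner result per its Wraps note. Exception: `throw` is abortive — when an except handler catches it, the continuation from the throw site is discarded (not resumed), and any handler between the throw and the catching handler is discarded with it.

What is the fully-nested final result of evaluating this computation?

Answer: [[20]]

Evaluation trace:
throw(3) @ H0 caught ⇒ 20
H1 returns [20]
H2 returns [[20]]
= [[20]]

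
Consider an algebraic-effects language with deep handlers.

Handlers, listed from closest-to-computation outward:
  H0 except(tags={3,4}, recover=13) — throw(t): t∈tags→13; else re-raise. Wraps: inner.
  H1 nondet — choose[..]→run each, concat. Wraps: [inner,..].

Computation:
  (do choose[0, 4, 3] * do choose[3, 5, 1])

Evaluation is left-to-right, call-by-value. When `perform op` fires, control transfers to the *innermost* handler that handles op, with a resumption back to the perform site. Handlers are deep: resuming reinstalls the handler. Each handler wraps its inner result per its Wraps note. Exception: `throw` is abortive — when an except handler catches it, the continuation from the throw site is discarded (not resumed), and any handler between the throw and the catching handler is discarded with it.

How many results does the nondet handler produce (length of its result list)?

Answer: 9

Working:
choose[0, 4, 3] @ H1
  branch[0] choose=0:
    choose[3, 5, 1] @ H1
      branch[0] choose=3:
        H0 returns 0
        H1 returns [0]
      branch[1] choose=5:
        H0 returns 0
        H1 returns [0]
      branch[2] choose=1:
        H0 returns 0
        H1 returns [0]
  branch[1] choose=4:
    choose[3, 5, 1] @ H1
      branch[0] choose=3:
        H0 returns 12
        H1 returns [12]
      branch[1] choose=5:
        H0 returns 20
        H1 returns [20]
      branch[2] choose=1:
        H0 returns 4
        H1 returns [4]
  branch[2] choose=3:
    choose[3, 5, 1] @ H1
      branch[0] choose=3:
        H0 returns 9
        H1 returns [9]
      branch[1] choose=5:
        H0 returns 15
        H1 returns [15]
      branch[2] choose=1:
        H0 returns 3
        H1 returns [3]
= [0, 0, 0, 12, 20, 4, 9, 15, 3]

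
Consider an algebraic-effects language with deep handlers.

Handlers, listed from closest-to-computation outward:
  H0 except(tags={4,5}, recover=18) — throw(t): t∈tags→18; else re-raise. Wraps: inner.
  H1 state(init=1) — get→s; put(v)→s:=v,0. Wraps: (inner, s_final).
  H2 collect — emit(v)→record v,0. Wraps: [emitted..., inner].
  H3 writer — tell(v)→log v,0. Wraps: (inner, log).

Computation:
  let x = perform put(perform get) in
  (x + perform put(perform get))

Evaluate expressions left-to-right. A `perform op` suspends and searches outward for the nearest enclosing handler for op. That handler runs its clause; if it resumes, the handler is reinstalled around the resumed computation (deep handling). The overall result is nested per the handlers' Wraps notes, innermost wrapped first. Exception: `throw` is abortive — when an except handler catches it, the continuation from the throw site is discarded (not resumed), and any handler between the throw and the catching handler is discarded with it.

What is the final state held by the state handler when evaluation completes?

Answer: 1

Working:
get @ H1 ⇒ 1
put(1) @ H1 ⇒ s:=1
get @ H1 ⇒ 1
put(1) @ H1 ⇒ s:=1
H0 returns 0
H1 returns (0, 1)
H2 returns [(0, 1)]
H3 returns ([(0, 1)], ())
= ([(0, 1)], ())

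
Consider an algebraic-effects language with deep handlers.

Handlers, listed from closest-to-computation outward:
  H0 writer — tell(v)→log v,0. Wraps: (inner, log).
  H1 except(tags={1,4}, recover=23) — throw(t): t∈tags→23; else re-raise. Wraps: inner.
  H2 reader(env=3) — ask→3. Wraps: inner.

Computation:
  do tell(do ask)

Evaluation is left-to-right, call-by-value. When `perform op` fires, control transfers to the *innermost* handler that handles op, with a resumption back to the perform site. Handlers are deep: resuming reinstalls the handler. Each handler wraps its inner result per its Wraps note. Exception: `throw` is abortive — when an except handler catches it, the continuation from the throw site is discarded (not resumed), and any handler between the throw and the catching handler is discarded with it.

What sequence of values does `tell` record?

Answer: (3)

Step-by-step:
ask @ H2 ⇒ 3
tell(3) @ H0 ⇒ log+=3
H0 returns (0, (3))
H1 returns (0, (3))
H2 returns (0, (3))
= (0, (3))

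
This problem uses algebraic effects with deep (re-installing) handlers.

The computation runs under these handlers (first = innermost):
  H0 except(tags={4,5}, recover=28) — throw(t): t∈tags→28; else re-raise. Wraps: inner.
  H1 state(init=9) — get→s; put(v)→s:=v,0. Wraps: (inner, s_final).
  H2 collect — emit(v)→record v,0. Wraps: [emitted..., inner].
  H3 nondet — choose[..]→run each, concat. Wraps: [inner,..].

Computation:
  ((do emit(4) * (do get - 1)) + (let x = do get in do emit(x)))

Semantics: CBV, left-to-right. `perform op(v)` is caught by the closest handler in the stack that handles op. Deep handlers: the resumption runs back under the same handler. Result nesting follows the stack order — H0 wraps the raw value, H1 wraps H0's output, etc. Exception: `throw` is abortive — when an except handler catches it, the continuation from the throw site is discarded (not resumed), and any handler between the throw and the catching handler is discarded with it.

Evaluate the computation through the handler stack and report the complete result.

Answer: [[4, 9, (0, 9)]]

Working:
emit(4) @ H2 ⇒ out+=4
get @ H1 ⇒ 9
get @ H1 ⇒ 9
emit(9) @ H2 ⇒ out+=9
H0 returns 0
H1 returns (0, 9)
H2 returns [4, 9, (0, 9)]
H3 returns [[4, 9, (0, 9)]]
= [[4, 9, (0, 9)]]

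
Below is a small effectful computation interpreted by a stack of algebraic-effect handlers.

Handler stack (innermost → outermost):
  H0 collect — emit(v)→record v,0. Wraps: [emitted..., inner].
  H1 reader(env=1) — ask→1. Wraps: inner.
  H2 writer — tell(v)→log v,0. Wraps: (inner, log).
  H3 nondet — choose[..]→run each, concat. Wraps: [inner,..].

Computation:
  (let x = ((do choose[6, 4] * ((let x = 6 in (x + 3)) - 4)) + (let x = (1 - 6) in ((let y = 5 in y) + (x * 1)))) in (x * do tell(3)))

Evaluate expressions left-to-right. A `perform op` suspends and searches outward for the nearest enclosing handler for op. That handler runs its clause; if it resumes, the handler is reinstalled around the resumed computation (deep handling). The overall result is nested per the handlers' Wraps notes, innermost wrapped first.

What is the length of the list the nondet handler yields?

Answer: 2

Working:
choose[6, 4] @ H3
  branch[0] choose=6:
    tell(3) @ H2 ⇒ log+=3
    H0 returns [0]
    H1 returns [0]
    H2 returns ([0], (3))
    H3 returns [([0], (3))]
  branch[1] choose=4:
    tell(3) @ H2 ⇒ log+=3
    H0 returns [0]
    H1 returns [0]
    H2 returns ([0], (3))
    H3 returns [([0], (3))]
= [([0], (3)), ([0], (3))]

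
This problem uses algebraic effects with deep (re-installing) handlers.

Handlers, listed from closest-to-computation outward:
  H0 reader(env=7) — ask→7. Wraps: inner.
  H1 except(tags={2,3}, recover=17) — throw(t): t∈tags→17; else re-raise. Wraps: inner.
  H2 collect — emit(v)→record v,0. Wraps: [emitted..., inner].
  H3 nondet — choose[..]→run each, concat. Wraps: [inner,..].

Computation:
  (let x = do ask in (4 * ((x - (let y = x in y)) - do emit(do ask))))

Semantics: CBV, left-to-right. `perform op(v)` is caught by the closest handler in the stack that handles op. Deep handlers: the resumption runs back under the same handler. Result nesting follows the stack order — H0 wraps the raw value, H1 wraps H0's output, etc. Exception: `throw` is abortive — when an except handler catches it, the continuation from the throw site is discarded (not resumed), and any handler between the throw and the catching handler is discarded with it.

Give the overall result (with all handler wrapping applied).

Evaluation trace:
ask @ H0 ⇒ 7
ask @ H0 ⇒ 7
emit(7) @ H2 ⇒ out+=7
H0 returns 0
H1 returns 0
H2 returns [7, 0]
H3 returns [[7, 0]]
= [[7, 0]]

Answer: [[7, 0]]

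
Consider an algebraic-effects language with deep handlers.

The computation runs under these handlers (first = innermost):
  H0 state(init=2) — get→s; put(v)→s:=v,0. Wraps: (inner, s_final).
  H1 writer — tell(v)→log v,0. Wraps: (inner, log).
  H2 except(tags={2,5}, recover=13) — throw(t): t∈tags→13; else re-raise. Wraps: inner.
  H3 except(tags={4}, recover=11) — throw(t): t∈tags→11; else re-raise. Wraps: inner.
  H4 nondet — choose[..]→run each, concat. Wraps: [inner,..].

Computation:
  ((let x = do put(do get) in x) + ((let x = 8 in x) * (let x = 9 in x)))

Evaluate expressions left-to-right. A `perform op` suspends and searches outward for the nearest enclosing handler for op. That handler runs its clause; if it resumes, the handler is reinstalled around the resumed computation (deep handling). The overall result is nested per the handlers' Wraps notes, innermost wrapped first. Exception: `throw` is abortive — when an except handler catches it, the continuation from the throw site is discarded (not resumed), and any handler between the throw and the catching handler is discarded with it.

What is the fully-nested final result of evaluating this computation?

Working:
get @ H0 ⇒ 2
put(2) @ H0 ⇒ s:=2
H0 returns (72, 2)
H1 returns ((72, 2), ())
H2 returns ((72, 2), ())
H3 returns ((72, 2), ())
H4 returns [((72, 2), ())]
= [((72, 2), ())]

Answer: [((72, 2), ())]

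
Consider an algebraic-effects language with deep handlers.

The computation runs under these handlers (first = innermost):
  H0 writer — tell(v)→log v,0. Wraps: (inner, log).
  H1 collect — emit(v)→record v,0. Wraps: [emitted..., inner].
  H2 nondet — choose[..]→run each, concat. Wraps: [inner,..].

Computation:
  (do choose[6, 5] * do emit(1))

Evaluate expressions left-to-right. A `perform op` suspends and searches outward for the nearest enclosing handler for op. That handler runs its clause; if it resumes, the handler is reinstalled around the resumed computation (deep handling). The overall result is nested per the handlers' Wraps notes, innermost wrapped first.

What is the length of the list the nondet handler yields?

Answer: 2

Evaluation trace:
choose[6, 5] @ H2
  branch[0] choose=6:
    emit(1) @ H1 ⇒ out+=1
    H0 returns (0, ())
    H1 returns [1, (0, ())]
    H2 returns [[1, (0, ())]]
  branch[1] choose=5:
    emit(1) @ H1 ⇒ out+=1
    H0 returns (0, ())
    H1 returns [1, (0, ())]
    H2 returns [[1, (0, ())]]
= [[1, (0, ())], [1, (0, ())]]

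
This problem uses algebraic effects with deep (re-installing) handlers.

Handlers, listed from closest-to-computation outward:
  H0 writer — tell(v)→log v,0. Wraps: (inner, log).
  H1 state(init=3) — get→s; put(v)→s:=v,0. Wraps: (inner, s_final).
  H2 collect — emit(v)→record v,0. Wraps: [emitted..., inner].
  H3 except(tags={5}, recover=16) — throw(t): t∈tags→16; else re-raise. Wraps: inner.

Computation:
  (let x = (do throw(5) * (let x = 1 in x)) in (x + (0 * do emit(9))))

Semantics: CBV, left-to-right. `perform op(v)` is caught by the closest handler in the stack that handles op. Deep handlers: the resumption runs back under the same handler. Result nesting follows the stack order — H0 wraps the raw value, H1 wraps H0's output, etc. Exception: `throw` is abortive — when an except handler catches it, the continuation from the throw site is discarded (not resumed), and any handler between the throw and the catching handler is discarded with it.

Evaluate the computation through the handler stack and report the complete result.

Answer: 16

Step-by-step:
throw(5) @ H3 caught ⇒ 16
= 16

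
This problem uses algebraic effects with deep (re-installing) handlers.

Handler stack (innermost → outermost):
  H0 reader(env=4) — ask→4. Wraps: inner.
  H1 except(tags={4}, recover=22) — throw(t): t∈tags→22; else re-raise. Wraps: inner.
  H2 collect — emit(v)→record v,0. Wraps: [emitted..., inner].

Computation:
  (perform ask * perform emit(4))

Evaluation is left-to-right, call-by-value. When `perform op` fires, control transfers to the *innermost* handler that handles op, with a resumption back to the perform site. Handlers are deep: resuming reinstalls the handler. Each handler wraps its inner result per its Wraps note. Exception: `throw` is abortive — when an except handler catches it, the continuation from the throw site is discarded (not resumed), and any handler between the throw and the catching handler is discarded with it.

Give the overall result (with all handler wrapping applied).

Answer: [4, 0]

Working:
ask @ H0 ⇒ 4
emit(4) @ H2 ⇒ out+=4
H0 returns 0
H1 returns 0
H2 returns [4, 0]
= [4, 0]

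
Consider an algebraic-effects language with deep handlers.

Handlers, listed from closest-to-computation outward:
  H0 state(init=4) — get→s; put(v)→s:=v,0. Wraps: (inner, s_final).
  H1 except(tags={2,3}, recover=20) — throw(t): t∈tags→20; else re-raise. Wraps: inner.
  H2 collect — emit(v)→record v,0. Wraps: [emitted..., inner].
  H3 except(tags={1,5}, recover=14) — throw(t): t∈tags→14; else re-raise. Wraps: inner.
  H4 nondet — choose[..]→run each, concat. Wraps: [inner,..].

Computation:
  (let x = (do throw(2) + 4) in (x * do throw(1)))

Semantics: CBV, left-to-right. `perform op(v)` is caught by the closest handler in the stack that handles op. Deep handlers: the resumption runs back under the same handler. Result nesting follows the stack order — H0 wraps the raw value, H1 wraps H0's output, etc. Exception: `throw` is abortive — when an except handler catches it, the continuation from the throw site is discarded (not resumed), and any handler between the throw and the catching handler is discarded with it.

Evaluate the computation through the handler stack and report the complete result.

Step-by-step:
throw(2) @ H1 caught ⇒ 20
H2 returns [20]
H3 returns [20]
H4 returns [[20]]
= [[20]]

Answer: [[20]]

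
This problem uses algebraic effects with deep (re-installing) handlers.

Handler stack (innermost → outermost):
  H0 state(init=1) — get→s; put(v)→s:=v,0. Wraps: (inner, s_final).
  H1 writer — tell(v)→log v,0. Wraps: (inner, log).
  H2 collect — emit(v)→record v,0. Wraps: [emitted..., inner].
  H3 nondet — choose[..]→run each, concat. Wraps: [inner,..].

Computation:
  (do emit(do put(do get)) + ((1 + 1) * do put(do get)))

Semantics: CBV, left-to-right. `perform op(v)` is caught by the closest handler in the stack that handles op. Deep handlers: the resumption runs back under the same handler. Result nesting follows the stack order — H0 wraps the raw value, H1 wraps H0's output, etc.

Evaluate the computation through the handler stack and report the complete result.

Step-by-step:
get @ H0 ⇒ 1
put(1) @ H0 ⇒ s:=1
emit(0) @ H2 ⇒ out+=0
get @ H0 ⇒ 1
put(1) @ H0 ⇒ s:=1
H0 returns (0, 1)
H1 returns ((0, 1), ())
H2 returns [0, ((0, 1), ())]
H3 returns [[0, ((0, 1), ())]]
= [[0, ((0, 1), ())]]

Answer: [[0, ((0, 1), ())]]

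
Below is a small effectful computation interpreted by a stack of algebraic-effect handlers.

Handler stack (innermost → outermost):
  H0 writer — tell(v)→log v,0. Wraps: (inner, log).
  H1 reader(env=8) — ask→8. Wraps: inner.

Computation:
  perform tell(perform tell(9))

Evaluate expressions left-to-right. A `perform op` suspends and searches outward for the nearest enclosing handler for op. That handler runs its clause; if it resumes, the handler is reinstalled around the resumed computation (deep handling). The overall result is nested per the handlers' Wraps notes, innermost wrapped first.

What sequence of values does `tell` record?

Working:
tell(9) @ H0 ⇒ log+=9
tell(0) @ H0 ⇒ log+=0
H0 returns (0, (9, 0))
H1 returns (0, (9, 0))
= (0, (9, 0))

Answer: (9, 0)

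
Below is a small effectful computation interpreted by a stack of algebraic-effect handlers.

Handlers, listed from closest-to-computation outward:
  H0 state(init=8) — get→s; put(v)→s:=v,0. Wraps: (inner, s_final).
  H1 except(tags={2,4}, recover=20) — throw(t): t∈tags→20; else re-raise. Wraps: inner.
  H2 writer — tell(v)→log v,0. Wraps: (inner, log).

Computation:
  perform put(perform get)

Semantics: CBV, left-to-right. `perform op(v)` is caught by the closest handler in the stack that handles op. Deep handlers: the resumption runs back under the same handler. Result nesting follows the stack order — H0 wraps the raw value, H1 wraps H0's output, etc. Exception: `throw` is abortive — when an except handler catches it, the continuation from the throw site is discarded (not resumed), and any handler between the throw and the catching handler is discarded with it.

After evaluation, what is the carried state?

Answer: 8

Evaluation trace:
get @ H0 ⇒ 8
put(8) @ H0 ⇒ s:=8
H0 returns (0, 8)
H1 returns (0, 8)
H2 returns ((0, 8), ())
= ((0, 8), ())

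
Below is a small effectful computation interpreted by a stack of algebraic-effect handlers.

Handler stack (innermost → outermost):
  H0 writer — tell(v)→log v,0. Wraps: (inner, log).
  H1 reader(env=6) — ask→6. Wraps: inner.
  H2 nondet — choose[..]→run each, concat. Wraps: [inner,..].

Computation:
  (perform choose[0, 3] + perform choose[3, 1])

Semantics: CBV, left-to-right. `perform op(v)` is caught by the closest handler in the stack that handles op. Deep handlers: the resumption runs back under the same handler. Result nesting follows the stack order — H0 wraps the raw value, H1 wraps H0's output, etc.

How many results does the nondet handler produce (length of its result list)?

Answer: 4

Step-by-step:
choose[0, 3] @ H2
  branch[0] choose=0:
    choose[3, 1] @ H2
      branch[0] choose=3:
        H0 returns (3, ())
        H1 returns (3, ())
        H2 returns [(3, ())]
      branch[1] choose=1:
        H0 returns (1, ())
        H1 returns (1, ())
        H2 returns [(1, ())]
  branch[1] choose=3:
    choose[3, 1] @ H2
      branch[0] choose=3:
        H0 returns (6, ())
        H1 returns (6, ())
        H2 returns [(6, ())]
      branch[1] choose=1:
        H0 returns (4, ())
        H1 returns (4, ())
        H2 returns [(4, ())]
= [(3, ()), (1, ()), (6, ()), (4, ())]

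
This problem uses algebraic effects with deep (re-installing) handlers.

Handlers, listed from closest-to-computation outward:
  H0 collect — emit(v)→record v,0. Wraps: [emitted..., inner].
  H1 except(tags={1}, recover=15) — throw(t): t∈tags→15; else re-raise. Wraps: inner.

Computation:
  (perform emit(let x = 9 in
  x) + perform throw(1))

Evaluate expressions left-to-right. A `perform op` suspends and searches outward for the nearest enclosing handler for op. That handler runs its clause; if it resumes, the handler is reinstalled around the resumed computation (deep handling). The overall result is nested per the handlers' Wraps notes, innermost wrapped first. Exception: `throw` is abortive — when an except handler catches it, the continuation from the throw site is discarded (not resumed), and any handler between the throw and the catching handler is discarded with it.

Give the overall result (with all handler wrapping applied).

Evaluation trace:
emit(9) @ H0 ⇒ out+=9
throw(1) @ H1 caught ⇒ 15
= 15

Answer: 15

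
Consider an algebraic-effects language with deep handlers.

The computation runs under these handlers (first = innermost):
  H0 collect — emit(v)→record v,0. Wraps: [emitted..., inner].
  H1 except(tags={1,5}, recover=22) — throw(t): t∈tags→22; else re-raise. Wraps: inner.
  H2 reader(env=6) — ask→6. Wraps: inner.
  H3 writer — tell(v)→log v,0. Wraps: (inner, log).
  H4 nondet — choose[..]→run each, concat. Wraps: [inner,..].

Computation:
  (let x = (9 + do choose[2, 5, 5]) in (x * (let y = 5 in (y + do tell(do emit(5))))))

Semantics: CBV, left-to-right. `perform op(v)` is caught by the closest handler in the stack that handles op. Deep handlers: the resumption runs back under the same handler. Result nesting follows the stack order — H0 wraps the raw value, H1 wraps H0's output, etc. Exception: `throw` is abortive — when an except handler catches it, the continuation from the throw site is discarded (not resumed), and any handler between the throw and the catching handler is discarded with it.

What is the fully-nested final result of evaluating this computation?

Answer: [([5, 55], (0)), ([5, 70], (0)), ([5, 70], (0))]

Working:
choose[2, 5, 5] @ H4
  branch[0] choose=2:
    emit(5) @ H0 ⇒ out+=5
    tell(0) @ H3 ⇒ log+=0
    H0 returns [5, 55]
    H1 returns [5, 55]
    H2 returns [5, 55]
    H3 returns ([5, 55], (0))
    H4 returns [([5, 55], (0))]
  branch[1] choose=5:
    emit(5) @ H0 ⇒ out+=5
    tell(0) @ H3 ⇒ log+=0
    H0 returns [5, 70]
    H1 returns [5, 70]
    H2 returns [5, 70]
    H3 returns ([5, 70], (0))
    H4 returns [([5, 70], (0))]
  branch[2] choose=5:
    emit(5) @ H0 ⇒ out+=5
    tell(0) @ H3 ⇒ log+=0
    H0 returns [5, 70]
    H1 returns [5, 70]
    H2 returns [5, 70]
    H3 returns ([5, 70], (0))
    H4 returns [([5, 70], (0))]
= [([5, 55], (0)), ([5, 70], (0)), ([5, 70], (0))]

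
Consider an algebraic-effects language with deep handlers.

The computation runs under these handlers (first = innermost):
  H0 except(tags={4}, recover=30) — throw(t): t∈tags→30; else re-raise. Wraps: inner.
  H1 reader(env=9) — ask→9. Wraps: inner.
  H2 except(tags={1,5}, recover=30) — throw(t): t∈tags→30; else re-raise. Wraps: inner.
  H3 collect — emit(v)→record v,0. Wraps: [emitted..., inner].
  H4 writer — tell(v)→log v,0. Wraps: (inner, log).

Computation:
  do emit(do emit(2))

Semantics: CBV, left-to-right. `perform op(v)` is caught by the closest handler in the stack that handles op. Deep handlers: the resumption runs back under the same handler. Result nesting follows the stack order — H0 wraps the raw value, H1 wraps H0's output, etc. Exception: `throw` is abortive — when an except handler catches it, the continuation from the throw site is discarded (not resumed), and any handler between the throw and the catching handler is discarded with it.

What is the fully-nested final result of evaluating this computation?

Step-by-step:
emit(2) @ H3 ⇒ out+=2
emit(0) @ H3 ⇒ out+=0
H0 returns 0
H1 returns 0
H2 returns 0
H3 returns [2, 0, 0]
H4 returns ([2, 0, 0], ())
= ([2, 0, 0], ())

Answer: ([2, 0, 0], ())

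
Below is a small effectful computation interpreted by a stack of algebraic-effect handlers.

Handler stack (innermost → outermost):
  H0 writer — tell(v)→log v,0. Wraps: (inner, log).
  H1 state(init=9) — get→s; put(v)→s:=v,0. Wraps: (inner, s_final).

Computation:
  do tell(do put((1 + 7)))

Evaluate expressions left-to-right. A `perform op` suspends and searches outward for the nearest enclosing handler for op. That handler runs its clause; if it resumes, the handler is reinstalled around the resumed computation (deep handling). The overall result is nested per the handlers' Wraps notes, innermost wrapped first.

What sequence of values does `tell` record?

Answer: (0)

Evaluation trace:
put(8) @ H1 ⇒ s:=8
tell(0) @ H0 ⇒ log+=0
H0 returns (0, (0))
H1 returns ((0, (0)), 8)
= ((0, (0)), 8)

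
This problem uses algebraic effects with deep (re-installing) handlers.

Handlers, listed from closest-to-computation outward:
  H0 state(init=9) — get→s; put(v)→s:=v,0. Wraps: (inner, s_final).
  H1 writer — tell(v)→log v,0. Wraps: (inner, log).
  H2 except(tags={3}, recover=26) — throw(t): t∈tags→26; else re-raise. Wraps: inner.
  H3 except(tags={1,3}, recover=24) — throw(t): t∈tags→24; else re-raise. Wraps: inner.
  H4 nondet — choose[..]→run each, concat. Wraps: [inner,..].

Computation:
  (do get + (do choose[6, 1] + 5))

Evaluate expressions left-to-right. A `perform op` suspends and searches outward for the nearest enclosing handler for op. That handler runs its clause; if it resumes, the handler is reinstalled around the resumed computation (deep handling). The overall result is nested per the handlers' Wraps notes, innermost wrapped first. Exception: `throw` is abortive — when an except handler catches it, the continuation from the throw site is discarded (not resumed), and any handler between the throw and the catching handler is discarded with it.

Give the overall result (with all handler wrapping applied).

Evaluation trace:
get @ H0 ⇒ 9
choose[6, 1] @ H4
  branch[0] choose=6:
    H0 returns (20, 9)
    H1 returns ((20, 9), ())
    H2 returns ((20, 9), ())
    H3 returns ((20, 9), ())
    H4 returns [((20, 9), ())]
  branch[1] choose=1:
    H0 returns (15, 9)
    H1 returns ((15, 9), ())
    H2 returns ((15, 9), ())
    H3 returns ((15, 9), ())
    H4 returns [((15, 9), ())]
= [((20, 9), ()), ((15, 9), ())]

Answer: [((20, 9), ()), ((15, 9), ())]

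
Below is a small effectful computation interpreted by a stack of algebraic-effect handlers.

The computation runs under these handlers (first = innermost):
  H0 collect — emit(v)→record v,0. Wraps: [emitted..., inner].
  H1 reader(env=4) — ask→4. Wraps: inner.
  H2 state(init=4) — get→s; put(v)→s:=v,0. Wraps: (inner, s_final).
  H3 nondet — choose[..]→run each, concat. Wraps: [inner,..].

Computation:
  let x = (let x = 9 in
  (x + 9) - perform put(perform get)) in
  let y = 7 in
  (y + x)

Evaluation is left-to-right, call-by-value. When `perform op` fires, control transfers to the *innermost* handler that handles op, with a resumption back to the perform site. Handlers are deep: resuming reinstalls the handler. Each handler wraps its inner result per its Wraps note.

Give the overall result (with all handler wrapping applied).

Answer: [([25], 4)]

Evaluation trace:
get @ H2 ⇒ 4
put(4) @ H2 ⇒ s:=4
H0 returns [25]
H1 returns [25]
H2 returns ([25], 4)
H3 returns [([25], 4)]
= [([25], 4)]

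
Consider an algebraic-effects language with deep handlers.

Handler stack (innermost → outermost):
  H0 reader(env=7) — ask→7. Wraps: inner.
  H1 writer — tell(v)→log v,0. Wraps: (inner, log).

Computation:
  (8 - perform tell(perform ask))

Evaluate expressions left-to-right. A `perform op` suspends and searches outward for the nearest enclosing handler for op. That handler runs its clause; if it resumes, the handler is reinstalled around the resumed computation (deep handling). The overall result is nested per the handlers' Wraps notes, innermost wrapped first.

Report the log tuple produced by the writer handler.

Answer: (7)

Working:
ask @ H0 ⇒ 7
tell(7) @ H1 ⇒ log+=7
H0 returns 8
H1 returns (8, (7))
= (8, (7))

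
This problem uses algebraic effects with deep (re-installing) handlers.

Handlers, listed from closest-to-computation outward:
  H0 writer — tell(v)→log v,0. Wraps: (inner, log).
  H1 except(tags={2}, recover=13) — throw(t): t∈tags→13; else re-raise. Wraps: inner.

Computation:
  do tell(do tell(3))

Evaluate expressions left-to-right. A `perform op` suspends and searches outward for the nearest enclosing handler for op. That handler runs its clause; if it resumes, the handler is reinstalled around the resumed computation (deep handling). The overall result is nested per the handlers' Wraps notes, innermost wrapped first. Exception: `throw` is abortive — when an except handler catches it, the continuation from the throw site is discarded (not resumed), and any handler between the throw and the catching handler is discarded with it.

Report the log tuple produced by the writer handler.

Answer: (3, 0)

Evaluation trace:
tell(3) @ H0 ⇒ log+=3
tell(0) @ H0 ⇒ log+=0
H0 returns (0, (3, 0))
H1 returns (0, (3, 0))
= (0, (3, 0))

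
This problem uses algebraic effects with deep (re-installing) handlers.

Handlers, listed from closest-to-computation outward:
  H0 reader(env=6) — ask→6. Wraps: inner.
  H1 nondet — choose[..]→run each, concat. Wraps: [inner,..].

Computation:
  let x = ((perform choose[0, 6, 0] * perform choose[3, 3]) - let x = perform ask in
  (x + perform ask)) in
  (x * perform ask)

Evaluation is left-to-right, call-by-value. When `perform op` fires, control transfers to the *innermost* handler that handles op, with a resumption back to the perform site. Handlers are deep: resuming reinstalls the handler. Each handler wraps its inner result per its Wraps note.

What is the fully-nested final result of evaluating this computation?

Working:
choose[0, 6, 0] @ H1
  branch[0] choose=0:
    choose[3, 3] @ H1
      branch[0] choose=3:
        ask @ H0 ⇒ 6
        ask @ H0 ⇒ 6
        ask @ H0 ⇒ 6
        H0 returns -72
        H1 returns [-72]
      branch[1] choose=3:
        ask @ H0 ⇒ 6
        ask @ H0 ⇒ 6
        ask @ H0 ⇒ 6
        H0 returns -72
        H1 returns [-72]
  branch[1] choose=6:
    choose[3, 3] @ H1
      branch[0] choose=3:
        ask @ H0 ⇒ 6
        ask @ H0 ⇒ 6
        ask @ H0 ⇒ 6
        H0 returns 36
        H1 returns [36]
      branch[1] choose=3:
        ask @ H0 ⇒ 6
        ask @ H0 ⇒ 6
        ask @ H0 ⇒ 6
        H0 returns 36
        H1 returns [36]
  branch[2] choose=0:
    choose[3, 3] @ H1
      branch[0] choose=3:
        ask @ H0 ⇒ 6
        ask @ H0 ⇒ 6
        ask @ H0 ⇒ 6
        H0 returns -72
        H1 returns [-72]
      branch[1] choose=3:
        ask @ H0 ⇒ 6
        ask @ H0 ⇒ 6
        ask @ H0 ⇒ 6
        H0 returns -72
        H1 returns [-72]
= [-72, -72, 36, 36, -72, -72]

Answer: [-72, -72, 36, 36, -72, -72]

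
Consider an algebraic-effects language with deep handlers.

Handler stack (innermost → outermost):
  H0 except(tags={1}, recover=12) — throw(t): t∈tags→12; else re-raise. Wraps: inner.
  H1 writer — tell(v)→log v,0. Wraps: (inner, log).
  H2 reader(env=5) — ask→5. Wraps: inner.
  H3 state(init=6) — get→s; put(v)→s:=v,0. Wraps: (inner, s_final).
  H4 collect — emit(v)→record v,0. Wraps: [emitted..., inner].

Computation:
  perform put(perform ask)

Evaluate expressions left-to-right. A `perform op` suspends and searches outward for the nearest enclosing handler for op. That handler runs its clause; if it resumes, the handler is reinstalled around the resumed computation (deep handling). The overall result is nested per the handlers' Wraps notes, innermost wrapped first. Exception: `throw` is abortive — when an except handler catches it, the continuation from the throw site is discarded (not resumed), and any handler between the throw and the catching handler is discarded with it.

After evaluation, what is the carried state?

Working:
ask @ H2 ⇒ 5
put(5) @ H3 ⇒ s:=5
H0 returns 0
H1 returns (0, ())
H2 returns (0, ())
H3 returns ((0, ()), 5)
H4 returns [((0, ()), 5)]
= [((0, ()), 5)]

Answer: 5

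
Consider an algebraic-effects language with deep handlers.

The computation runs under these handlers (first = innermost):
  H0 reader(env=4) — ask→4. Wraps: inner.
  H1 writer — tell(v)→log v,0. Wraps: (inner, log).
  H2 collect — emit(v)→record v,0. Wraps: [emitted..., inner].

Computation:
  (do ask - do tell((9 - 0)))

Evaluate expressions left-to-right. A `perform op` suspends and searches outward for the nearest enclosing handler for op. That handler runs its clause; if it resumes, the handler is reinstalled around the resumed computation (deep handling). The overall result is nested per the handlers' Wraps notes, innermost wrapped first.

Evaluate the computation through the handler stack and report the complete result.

Answer: [(4, (9))]

Evaluation trace:
ask @ H0 ⇒ 4
tell(9) @ H1 ⇒ log+=9
H0 returns 4
H1 returns (4, (9))
H2 returns [(4, (9))]
= [(4, (9))]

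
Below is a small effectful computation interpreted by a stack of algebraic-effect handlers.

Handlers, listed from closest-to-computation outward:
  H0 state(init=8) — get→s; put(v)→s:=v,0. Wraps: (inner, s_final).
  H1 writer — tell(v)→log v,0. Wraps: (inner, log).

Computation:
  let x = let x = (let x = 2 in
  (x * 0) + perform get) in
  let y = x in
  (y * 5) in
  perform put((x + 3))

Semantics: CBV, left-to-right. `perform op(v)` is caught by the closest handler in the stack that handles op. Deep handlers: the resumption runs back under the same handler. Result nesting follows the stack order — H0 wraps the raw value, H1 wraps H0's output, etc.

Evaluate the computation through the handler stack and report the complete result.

Answer: ((0, 43), ())

Evaluation trace:
get @ H0 ⇒ 8
put(43) @ H0 ⇒ s:=43
H0 returns (0, 43)
H1 returns ((0, 43), ())
= ((0, 43), ())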